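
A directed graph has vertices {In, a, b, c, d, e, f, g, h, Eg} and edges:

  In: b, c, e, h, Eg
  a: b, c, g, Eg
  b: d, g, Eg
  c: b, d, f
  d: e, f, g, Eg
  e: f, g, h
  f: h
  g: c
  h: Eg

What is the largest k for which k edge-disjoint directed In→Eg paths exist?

Assign every edge capacity 1; by Menger, the answer equals the max flow.
Path In→Eg (+1); total 1.
Path In→b→Eg (+1); total 2.
Path In→h→Eg (+1); total 3.
Path In→c→d→Eg (+1); total 4.
No residual In→Eg path; max flow = 4.
Certifying cut of size 4: {In→Eg, b→Eg, d→Eg, h→Eg}.

4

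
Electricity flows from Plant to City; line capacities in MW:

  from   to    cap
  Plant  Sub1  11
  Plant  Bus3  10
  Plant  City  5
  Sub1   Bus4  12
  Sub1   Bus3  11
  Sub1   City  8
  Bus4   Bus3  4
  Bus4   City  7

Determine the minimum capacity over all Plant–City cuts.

Augment Plant→City: bottleneck 5, flow now 5.
Augment Plant→Sub1→City: bottleneck 8, flow now 13.
Augment Plant→Sub1→Bus4→City: bottleneck 3, flow now 16.
No augmenting path remains; maximum flow = 16.
By max-flow min-cut, the minimum cut capacity equals the max flow.
In the residual graph, reachable from Plant: {Plant, Bus3}.
Min-cut edges: Plant→Sub1 (11), Plant→City (5); capacity 11 + 5 = 16.

16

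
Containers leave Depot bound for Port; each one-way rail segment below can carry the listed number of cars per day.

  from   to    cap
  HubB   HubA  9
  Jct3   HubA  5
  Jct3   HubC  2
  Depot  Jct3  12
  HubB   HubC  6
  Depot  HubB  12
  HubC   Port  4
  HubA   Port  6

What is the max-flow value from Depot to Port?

10

Augment Depot→Jct3→HubC→Port: bottleneck 2, flow now 2.
Augment Depot→Jct3→HubA→Port: bottleneck 5, flow now 7.
Augment Depot→HubB→HubC→Port: bottleneck 2, flow now 9.
Augment Depot→HubB→HubA→Port: bottleneck 1, flow now 10.
No augmenting path remains; maximum flow = 10.
In the residual graph, reachable from Depot: {Depot, Jct3, HubB, HubC, HubA}.
Min-cut edges: HubC→Port (4), HubA→Port (6); capacity 4 + 6 = 10.
This cut is saturated, so no flow can exceed 10.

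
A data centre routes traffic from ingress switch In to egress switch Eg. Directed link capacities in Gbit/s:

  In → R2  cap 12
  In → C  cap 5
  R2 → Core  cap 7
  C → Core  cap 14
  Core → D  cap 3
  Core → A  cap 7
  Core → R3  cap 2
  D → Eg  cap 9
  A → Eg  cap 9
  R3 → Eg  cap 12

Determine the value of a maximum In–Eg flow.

12

Augment In→R2→Core→D→Eg: bottleneck 3, flow now 3.
Augment In→R2→Core→A→Eg: bottleneck 4, flow now 7.
Augment In→C→Core→A→Eg: bottleneck 3, flow now 10.
Augment In→C→Core→R3→Eg: bottleneck 2, flow now 12.
No augmenting path remains; maximum flow = 12.
In the residual graph, reachable from In: {In, R2}.
Min-cut edges: In→C (5), R2→Core (7); capacity 5 + 7 = 12.
This cut is saturated, so no flow can exceed 12.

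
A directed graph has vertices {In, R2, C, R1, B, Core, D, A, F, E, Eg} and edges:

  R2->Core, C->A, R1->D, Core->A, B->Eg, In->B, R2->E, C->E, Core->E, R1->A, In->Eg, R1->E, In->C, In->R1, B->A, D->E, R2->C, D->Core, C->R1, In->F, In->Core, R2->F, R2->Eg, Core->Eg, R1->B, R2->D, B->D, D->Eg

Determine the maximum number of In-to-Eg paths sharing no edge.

4

Assign every edge capacity 1; by Menger, the answer equals the max flow.
Path In→Eg (+1); total 1.
Path In→B→Eg (+1); total 2.
Path In→Core→Eg (+1); total 3.
Path In→R1→D→Eg (+1); total 4.
No residual In→Eg path; max flow = 4.
Certifying cut of size 4: {B→Eg, Core→Eg, D→Eg, In→Eg}.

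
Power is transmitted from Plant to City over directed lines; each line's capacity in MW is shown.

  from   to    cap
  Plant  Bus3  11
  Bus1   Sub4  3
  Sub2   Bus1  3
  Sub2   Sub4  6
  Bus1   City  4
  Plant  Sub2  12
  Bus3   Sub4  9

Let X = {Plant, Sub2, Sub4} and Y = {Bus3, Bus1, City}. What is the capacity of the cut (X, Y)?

Edges leaving {Plant, Sub2, Sub4}: Plant→Bus3 (11), Sub2→Bus1 (3).
Cut capacity = 11 + 3 = 14.

14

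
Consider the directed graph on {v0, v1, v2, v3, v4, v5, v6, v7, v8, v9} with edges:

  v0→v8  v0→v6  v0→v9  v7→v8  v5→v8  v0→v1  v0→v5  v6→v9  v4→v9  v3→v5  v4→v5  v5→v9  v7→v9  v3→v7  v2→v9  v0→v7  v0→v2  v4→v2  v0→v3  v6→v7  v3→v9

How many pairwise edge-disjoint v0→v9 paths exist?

6

Assign every edge capacity 1; by Menger, the answer equals the max flow.
Path v0→v9 (+1); total 1.
Path v0→v2→v9 (+1); total 2.
Path v0→v3→v9 (+1); total 3.
Path v0→v5→v9 (+1); total 4.
Path v0→v6→v9 (+1); total 5.
Path v0→v7→v9 (+1); total 6.
No residual v0→v9 path; max flow = 6.
Certifying cut of size 6: {v0→v2, v0→v3, v0→v5, v0→v6, v0→v7, v0→v9}.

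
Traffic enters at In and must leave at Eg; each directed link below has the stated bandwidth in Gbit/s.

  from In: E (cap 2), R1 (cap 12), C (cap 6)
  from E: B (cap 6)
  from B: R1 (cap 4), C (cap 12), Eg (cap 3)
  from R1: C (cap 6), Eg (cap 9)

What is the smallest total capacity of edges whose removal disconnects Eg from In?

11

Augment In→R1→Eg: bottleneck 9, flow now 9.
Augment In→E→B→Eg: bottleneck 2, flow now 11.
No augmenting path remains; maximum flow = 11.
By max-flow min-cut, the minimum cut capacity equals the max flow.
In the residual graph, reachable from In: {In, R1, C}.
Min-cut edges: In→E (2), R1→Eg (9); capacity 2 + 9 = 11.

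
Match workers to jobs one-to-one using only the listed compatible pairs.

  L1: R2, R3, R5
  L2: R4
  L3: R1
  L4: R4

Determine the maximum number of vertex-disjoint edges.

Unit-capacity flow: source→left, listed edges, right→sink; max matching = max flow.
Augmenting path L1→R2 (+1); matched 1.
Augmenting path L2→R4 (+1); matched 2.
Augmenting path L3→R1 (+1); matched 3.
No augmenting path remains; maximum matching = 3.
König certificate: {L1, L3, R4} is a vertex cover of size 3 (every listed pair touches it), so no matching can be larger.

3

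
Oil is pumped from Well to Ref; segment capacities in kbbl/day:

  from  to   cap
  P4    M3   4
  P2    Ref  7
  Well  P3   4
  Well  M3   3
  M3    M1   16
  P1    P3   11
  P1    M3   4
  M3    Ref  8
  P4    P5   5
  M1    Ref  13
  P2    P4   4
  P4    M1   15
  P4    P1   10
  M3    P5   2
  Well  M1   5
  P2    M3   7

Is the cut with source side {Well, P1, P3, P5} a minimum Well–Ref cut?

Given cut capacity: 3 + 5 + 4 = 12.
Augment Well→M3→Ref: bottleneck 3, flow now 3.
Augment Well→M1→Ref: bottleneck 5, flow now 8.
No augmenting path remains; maximum flow = 8.
In the residual graph, reachable from Well: {Well, P3}.
Min-cut edges: Well→M3 (3), Well→M1 (5); capacity 3 + 5 = 8.
Cut capacity 12 exceeds the max flow 8, so it is not minimum.

No — its capacity is 12, but the minimum cut has capacity 8.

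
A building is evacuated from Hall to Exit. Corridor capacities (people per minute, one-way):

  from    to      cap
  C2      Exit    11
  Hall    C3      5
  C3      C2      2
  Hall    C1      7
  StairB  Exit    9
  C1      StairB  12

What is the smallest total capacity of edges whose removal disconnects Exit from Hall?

Augment Hall→C3→C2→Exit: bottleneck 2, flow now 2.
Augment Hall→C1→StairB→Exit: bottleneck 7, flow now 9.
No augmenting path remains; maximum flow = 9.
By max-flow min-cut, the minimum cut capacity equals the max flow.
In the residual graph, reachable from Hall: {Hall, C3}.
Min-cut edges: Hall→C1 (7), C3→C2 (2); capacity 7 + 2 = 9.

9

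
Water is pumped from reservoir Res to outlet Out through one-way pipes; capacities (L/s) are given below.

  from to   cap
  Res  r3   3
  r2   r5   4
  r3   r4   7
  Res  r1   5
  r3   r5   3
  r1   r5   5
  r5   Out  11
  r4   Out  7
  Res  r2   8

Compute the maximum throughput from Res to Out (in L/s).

Augment Res→r1→r5→Out: bottleneck 5, flow now 5.
Augment Res→r2→r5→Out: bottleneck 4, flow now 9.
Augment Res→r3→r4→Out: bottleneck 3, flow now 12.
No augmenting path remains; maximum flow = 12.
In the residual graph, reachable from Res: {Res, r2}.
Min-cut edges: Res→r1 (5), Res→r3 (3), r2→r5 (4); capacity 5 + 3 + 4 = 12.
This cut is saturated, so no flow can exceed 12.

12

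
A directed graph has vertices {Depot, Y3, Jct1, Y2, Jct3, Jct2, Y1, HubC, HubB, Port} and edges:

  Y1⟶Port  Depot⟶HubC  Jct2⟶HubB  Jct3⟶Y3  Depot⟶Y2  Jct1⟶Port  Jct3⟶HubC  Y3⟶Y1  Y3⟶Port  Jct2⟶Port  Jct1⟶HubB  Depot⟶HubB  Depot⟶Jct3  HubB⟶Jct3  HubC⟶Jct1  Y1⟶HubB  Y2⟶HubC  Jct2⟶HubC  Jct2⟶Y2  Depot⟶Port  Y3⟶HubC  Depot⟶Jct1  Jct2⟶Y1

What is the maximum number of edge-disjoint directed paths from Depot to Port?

Assign every edge capacity 1; by Menger, the answer equals the max flow.
Path Depot→Port (+1); total 1.
Path Depot→Jct1→Port (+1); total 2.
Path Depot→Jct3→Y3→Port (+1); total 3.
No residual Depot→Port path; max flow = 3.
Certifying cut of size 3: {Depot→Port, Jct1→Port, Jct3→Y3}.

3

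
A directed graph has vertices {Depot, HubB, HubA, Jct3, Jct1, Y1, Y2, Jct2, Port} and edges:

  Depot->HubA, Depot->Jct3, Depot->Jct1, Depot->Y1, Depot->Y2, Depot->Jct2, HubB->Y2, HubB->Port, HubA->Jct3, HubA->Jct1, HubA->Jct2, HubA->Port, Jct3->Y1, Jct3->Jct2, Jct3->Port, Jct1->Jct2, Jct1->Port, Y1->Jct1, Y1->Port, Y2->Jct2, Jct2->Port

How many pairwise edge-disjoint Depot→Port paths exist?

5

Assign every edge capacity 1; by Menger, the answer equals the max flow.
Path Depot→HubA→Port (+1); total 1.
Path Depot→Jct3→Port (+1); total 2.
Path Depot→Jct1→Port (+1); total 3.
Path Depot→Y1→Port (+1); total 4.
Path Depot→Jct2→Port (+1); total 5.
No residual Depot→Port path; max flow = 5.
Certifying cut of size 5: {Depot→HubA, Depot→Jct1, Depot→Jct3, Depot→Y1, Jct2→Port}.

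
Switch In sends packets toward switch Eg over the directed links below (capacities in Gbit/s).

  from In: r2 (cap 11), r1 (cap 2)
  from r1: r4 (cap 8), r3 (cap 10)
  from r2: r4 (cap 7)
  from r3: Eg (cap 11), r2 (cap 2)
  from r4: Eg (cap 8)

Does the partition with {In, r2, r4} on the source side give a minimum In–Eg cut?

Given cut capacity: 2 + 8 = 10.
Augment In→r1→r3→Eg: bottleneck 2, flow now 2.
Augment In→r2→r4→Eg: bottleneck 7, flow now 9.
No augmenting path remains; maximum flow = 9.
In the residual graph, reachable from In: {In, r2}.
Min-cut edges: In→r1 (2), r2→r4 (7); capacity 2 + 7 = 9.
Cut capacity 10 exceeds the max flow 9, so it is not minimum.

No — its capacity is 10, but the minimum cut has capacity 9.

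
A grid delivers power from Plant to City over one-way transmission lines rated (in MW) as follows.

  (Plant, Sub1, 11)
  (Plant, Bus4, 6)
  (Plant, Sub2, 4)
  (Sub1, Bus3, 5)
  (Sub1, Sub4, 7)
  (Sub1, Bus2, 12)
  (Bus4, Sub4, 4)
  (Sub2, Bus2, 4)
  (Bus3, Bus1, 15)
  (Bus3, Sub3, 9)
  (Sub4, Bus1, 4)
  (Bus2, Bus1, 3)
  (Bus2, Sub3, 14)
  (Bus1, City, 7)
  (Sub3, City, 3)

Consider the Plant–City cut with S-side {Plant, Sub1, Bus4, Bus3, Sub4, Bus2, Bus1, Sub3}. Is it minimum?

Given cut capacity: 4 + 7 + 3 = 14.
Augment Plant→Sub1→Bus3→Bus1→City: bottleneck 5, flow now 5.
Augment Plant→Sub1→Sub4→Bus1→City: bottleneck 2, flow now 7.
Augment Plant→Sub1→Bus2→Sub3→City: bottleneck 3, flow now 10.
No augmenting path remains; maximum flow = 10.
In the residual graph, reachable from Plant: {Plant, Sub1, Bus4, Sub2, Bus3, Sub4, Bus2, Bus1, Sub3}.
Min-cut edges: Bus1→City (7), Sub3→City (3); capacity 7 + 3 = 10.
Cut capacity 14 exceeds the max flow 10, so it is not minimum.

No — its capacity is 14, but the minimum cut has capacity 10.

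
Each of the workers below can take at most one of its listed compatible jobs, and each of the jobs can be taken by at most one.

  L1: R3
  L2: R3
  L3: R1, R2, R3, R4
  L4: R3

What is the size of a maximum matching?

2

Unit-capacity flow: source→left, listed edges, right→sink; max matching = max flow.
Augmenting path L1→R3 (+1); matched 1.
Augmenting path L3→R1 (+1); matched 2.
No augmenting path remains; maximum matching = 2.
König certificate: {L3, R3} is a vertex cover of size 2 (every listed pair touches it), so no matching can be larger.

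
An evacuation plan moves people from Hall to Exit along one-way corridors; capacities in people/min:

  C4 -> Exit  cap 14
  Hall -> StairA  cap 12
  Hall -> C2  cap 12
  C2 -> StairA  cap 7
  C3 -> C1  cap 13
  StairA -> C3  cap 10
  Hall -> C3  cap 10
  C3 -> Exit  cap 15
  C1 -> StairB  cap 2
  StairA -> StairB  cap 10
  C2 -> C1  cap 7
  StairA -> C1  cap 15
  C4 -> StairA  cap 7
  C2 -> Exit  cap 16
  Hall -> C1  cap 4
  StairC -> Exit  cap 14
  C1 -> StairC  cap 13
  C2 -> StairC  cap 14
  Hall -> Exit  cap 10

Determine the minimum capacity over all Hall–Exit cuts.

48

Augment Hall→Exit: bottleneck 10, flow now 10.
Augment Hall→C2→Exit: bottleneck 12, flow now 22.
Augment Hall→C3→Exit: bottleneck 10, flow now 32.
Augment Hall→StairA→C3→Exit: bottleneck 5, flow now 37.
Augment Hall→C1→StairC→Exit: bottleneck 4, flow now 41.
Augment Hall→StairA→C1→StairC→Exit: bottleneck 7, flow now 48.
No augmenting path remains; maximum flow = 48.
By max-flow min-cut, the minimum cut capacity equals the max flow.
In the residual graph, reachable from Hall: {Hall}.
Min-cut edges: Hall→C2 (12), Hall→StairA (12), Hall→C3 (10), Hall→C1 (4), Hall→Exit (10); capacity 12 + 12 + 10 + 4 + 10 = 48.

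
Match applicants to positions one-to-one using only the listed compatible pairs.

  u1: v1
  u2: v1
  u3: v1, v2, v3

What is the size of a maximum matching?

2

Unit-capacity flow: source→left, listed edges, right→sink; max matching = max flow.
Augmenting path u1→v1 (+1); matched 1.
Augmenting path u3→v2 (+1); matched 2.
No augmenting path remains; maximum matching = 2.
König certificate: {u3, v1} is a vertex cover of size 2 (every listed pair touches it), so no matching can be larger.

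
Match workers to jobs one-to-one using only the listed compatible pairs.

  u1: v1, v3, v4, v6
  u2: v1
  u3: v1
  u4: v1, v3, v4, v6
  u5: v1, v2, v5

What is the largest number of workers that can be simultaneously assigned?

4

Unit-capacity flow: source→left, listed edges, right→sink; max matching = max flow.
Augmenting path u1→v1 (+1); matched 1.
Augmenting path u4→v3 (+1); matched 2.
Augmenting path u5→v2 (+1); matched 3.
Augmenting path u2→v1→u1→v4 (+1); matched 4.
No augmenting path remains; maximum matching = 4.
König certificate: {u1, u4, u5, v1} is a vertex cover of size 4 (every listed pair touches it), so no matching can be larger.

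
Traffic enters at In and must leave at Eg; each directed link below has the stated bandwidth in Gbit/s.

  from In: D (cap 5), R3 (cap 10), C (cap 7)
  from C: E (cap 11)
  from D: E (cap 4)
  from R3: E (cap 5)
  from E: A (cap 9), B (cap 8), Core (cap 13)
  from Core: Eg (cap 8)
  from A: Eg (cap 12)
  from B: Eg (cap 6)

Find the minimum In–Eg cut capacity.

16

Augment In→C→E→Core→Eg: bottleneck 7, flow now 7.
Augment In→D→E→Core→Eg: bottleneck 1, flow now 8.
Augment In→D→E→A→Eg: bottleneck 3, flow now 11.
Augment In→R3→E→A→Eg: bottleneck 5, flow now 16.
No augmenting path remains; maximum flow = 16.
By max-flow min-cut, the minimum cut capacity equals the max flow.
In the residual graph, reachable from In: {In, D, R3}.
Min-cut edges: In→C (7), D→E (4), R3→E (5); capacity 7 + 4 + 5 = 16.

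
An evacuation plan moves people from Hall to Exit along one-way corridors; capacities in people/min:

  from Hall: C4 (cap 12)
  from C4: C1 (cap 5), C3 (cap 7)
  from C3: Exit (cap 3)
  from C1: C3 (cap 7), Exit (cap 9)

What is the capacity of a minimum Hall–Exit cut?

8

Augment Hall→C4→C3→Exit: bottleneck 3, flow now 3.
Augment Hall→C4→C1→Exit: bottleneck 5, flow now 8.
No augmenting path remains; maximum flow = 8.
By max-flow min-cut, the minimum cut capacity equals the max flow.
In the residual graph, reachable from Hall: {Hall, C4, C3}.
Min-cut edges: C4→C1 (5), C3→Exit (3); capacity 5 + 3 = 8.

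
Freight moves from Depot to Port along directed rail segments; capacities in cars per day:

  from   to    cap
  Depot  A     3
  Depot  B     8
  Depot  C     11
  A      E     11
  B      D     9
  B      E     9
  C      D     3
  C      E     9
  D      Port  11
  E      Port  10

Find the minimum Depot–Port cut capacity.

21

Augment Depot→A→E→Port: bottleneck 3, flow now 3.
Augment Depot→B→D→Port: bottleneck 8, flow now 11.
Augment Depot→C→D→Port: bottleneck 3, flow now 14.
Augment Depot→C→E→Port: bottleneck 7, flow now 21.
No augmenting path remains; maximum flow = 21.
By max-flow min-cut, the minimum cut capacity equals the max flow.
In the residual graph, reachable from Depot: {Depot, A, C, E}.
Min-cut edges: Depot→B (8), C→D (3), E→Port (10); capacity 8 + 3 + 10 = 21.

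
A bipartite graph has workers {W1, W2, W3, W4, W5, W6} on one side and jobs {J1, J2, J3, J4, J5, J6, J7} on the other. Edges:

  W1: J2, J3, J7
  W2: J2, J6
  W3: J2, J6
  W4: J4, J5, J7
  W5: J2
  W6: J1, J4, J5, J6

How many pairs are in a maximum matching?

Unit-capacity flow: source→left, listed edges, right→sink; max matching = max flow.
Augmenting path W1→J2 (+1); matched 1.
Augmenting path W2→J6 (+1); matched 2.
Augmenting path W4→J4 (+1); matched 3.
Augmenting path W6→J1 (+1); matched 4.
Augmenting path W3→J2→W1→J3 (+1); matched 5.
No augmenting path remains; maximum matching = 5.
König certificate: {W1, W4, W6, J2, J6} is a vertex cover of size 5 (every listed pair touches it), so no matching can be larger.

5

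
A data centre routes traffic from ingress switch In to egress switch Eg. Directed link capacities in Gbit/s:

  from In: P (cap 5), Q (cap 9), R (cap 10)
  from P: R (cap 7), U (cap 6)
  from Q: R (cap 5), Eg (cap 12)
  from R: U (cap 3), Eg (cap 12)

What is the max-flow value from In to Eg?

21

Augment In→Q→Eg: bottleneck 9, flow now 9.
Augment In→R→Eg: bottleneck 10, flow now 19.
Augment In→P→R→Eg: bottleneck 2, flow now 21.
No augmenting path remains; maximum flow = 21.
In the residual graph, reachable from In: {In, P, R, U}.
Min-cut edges: In→Q (9), R→Eg (12); capacity 9 + 12 = 21.
This cut is saturated, so no flow can exceed 21.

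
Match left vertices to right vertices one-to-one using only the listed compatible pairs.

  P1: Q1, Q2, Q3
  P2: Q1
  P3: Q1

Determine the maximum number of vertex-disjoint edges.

Unit-capacity flow: source→left, listed edges, right→sink; max matching = max flow.
Augmenting path P1→Q1 (+1); matched 1.
Augmenting path P2→Q1→P1→Q2 (+1); matched 2.
No augmenting path remains; maximum matching = 2.
König certificate: {P1, Q1} is a vertex cover of size 2 (every listed pair touches it), so no matching can be larger.

2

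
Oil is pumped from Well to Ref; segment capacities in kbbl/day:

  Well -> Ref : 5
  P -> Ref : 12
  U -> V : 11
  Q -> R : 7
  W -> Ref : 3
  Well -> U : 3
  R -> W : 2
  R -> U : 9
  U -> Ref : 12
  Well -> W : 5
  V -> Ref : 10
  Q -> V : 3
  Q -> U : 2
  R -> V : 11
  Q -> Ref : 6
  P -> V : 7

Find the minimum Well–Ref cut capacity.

Augment Well→Ref: bottleneck 5, flow now 5.
Augment Well→U→Ref: bottleneck 3, flow now 8.
Augment Well→W→Ref: bottleneck 3, flow now 11.
No augmenting path remains; maximum flow = 11.
By max-flow min-cut, the minimum cut capacity equals the max flow.
In the residual graph, reachable from Well: {Well, W}.
Min-cut edges: Well→U (3), Well→Ref (5), W→Ref (3); capacity 3 + 5 + 3 = 11.

11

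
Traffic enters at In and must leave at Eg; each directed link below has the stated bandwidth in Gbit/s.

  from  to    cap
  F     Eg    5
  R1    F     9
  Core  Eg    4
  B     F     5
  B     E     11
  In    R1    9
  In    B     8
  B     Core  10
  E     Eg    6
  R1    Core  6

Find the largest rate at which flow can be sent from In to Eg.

Augment In→R1→F→Eg: bottleneck 5, flow now 5.
Augment In→R1→Core→Eg: bottleneck 4, flow now 9.
Augment In→B→E→Eg: bottleneck 6, flow now 15.
No augmenting path remains; maximum flow = 15.
In the residual graph, reachable from In: {In, R1, B, F, E, Core}.
Min-cut edges: F→Eg (5), E→Eg (6), Core→Eg (4); capacity 5 + 6 + 4 = 15.
This cut is saturated, so no flow can exceed 15.

15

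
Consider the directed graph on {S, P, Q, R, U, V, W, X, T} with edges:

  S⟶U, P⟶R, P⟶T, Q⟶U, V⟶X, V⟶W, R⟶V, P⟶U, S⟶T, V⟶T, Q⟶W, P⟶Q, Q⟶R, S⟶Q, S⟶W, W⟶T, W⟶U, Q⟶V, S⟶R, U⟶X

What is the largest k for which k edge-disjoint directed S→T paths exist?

3

Assign every edge capacity 1; by Menger, the answer equals the max flow.
Path S→T (+1); total 1.
Path S→W→T (+1); total 2.
Path S→Q→V→T (+1); total 3.
No residual S→T path; max flow = 3.
Certifying cut of size 3: {S→T, V→T, W→T}.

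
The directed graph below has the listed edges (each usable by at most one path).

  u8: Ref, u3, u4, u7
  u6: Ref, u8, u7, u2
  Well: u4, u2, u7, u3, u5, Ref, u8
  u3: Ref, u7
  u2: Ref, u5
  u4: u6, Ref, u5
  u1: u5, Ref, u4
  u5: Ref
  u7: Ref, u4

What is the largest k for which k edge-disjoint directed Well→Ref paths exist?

7

Assign every edge capacity 1; by Menger, the answer equals the max flow.
Path Well→Ref (+1); total 1.
Path Well→u2→Ref (+1); total 2.
Path Well→u3→Ref (+1); total 3.
Path Well→u4→Ref (+1); total 4.
Path Well→u5→Ref (+1); total 5.
Path Well→u7→Ref (+1); total 6.
Path Well→u8→Ref (+1); total 7.
No residual Well→Ref path; max flow = 7.
Certifying cut of size 7: {Well→Ref, Well→u2, Well→u3, Well→u4, Well→u5, Well→u7, Well→u8}.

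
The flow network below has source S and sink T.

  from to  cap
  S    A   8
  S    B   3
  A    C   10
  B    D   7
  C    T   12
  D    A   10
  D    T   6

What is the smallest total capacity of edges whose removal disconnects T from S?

Augment S→A→C→T: bottleneck 8, flow now 8.
Augment S→B→D→T: bottleneck 3, flow now 11.
No augmenting path remains; maximum flow = 11.
By max-flow min-cut, the minimum cut capacity equals the max flow.
In the residual graph, reachable from S: {S}.
Min-cut edges: S→A (8), S→B (3); capacity 8 + 3 = 11.

11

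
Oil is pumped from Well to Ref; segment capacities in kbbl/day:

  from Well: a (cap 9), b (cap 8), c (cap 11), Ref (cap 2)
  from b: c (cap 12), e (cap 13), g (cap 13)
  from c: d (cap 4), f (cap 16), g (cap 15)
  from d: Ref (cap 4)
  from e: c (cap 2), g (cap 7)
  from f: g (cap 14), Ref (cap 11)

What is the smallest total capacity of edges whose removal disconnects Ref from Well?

17

Augment Well→Ref: bottleneck 2, flow now 2.
Augment Well→c→d→Ref: bottleneck 4, flow now 6.
Augment Well→c→f→Ref: bottleneck 7, flow now 13.
Augment Well→b→c→f→Ref: bottleneck 4, flow now 17.
No augmenting path remains; maximum flow = 17.
By max-flow min-cut, the minimum cut capacity equals the max flow.
In the residual graph, reachable from Well: {Well, a, b, c, e, f, g}.
Min-cut edges: Well→Ref (2), c→d (4), f→Ref (11); capacity 2 + 4 + 11 = 17.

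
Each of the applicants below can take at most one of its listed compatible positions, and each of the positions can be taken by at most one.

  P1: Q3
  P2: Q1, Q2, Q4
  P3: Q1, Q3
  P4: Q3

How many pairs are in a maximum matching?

3

Unit-capacity flow: source→left, listed edges, right→sink; max matching = max flow.
Augmenting path P1→Q3 (+1); matched 1.
Augmenting path P2→Q1 (+1); matched 2.
Augmenting path P3→Q1→P2→Q2 (+1); matched 3.
No augmenting path remains; maximum matching = 3.
König certificate: {P2, P3, Q3} is a vertex cover of size 3 (every listed pair touches it), so no matching can be larger.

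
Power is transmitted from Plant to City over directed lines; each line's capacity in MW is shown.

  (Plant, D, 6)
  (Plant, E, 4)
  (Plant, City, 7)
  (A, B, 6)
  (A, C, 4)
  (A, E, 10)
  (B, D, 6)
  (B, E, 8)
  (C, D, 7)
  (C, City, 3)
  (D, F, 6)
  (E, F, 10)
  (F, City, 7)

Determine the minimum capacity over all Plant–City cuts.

14

Augment Plant→City: bottleneck 7, flow now 7.
Augment Plant→D→F→City: bottleneck 6, flow now 13.
Augment Plant→E→F→City: bottleneck 1, flow now 14.
No augmenting path remains; maximum flow = 14.
By max-flow min-cut, the minimum cut capacity equals the max flow.
In the residual graph, reachable from Plant: {Plant, D, E, F}.
Min-cut edges: Plant→City (7), F→City (7); capacity 7 + 7 = 14.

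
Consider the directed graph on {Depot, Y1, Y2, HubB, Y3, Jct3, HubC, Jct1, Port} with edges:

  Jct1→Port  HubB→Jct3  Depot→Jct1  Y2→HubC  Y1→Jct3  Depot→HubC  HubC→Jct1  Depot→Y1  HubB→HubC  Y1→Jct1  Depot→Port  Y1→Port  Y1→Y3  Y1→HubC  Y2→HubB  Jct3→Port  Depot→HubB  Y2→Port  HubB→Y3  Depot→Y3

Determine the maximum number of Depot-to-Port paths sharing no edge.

Assign every edge capacity 1; by Menger, the answer equals the max flow.
Path Depot→Port (+1); total 1.
Path Depot→Y1→Port (+1); total 2.
Path Depot→Jct1→Port (+1); total 3.
Path Depot→HubB→Jct3→Port (+1); total 4.
No residual Depot→Port path; max flow = 4.
Certifying cut of size 4: {Depot→HubB, Depot→Port, Depot→Y1, Jct1→Port}.

4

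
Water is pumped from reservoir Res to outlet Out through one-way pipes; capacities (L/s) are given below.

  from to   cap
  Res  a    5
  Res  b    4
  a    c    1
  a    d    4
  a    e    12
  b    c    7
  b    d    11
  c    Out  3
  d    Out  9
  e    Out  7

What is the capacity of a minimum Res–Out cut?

9

Augment Res→a→c→Out: bottleneck 1, flow now 1.
Augment Res→a→d→Out: bottleneck 4, flow now 5.
Augment Res→b→c→Out: bottleneck 2, flow now 7.
Augment Res→b→d→Out: bottleneck 2, flow now 9.
No augmenting path remains; maximum flow = 9.
By max-flow min-cut, the minimum cut capacity equals the max flow.
In the residual graph, reachable from Res: {Res}.
Min-cut edges: Res→a (5), Res→b (4); capacity 5 + 4 = 9.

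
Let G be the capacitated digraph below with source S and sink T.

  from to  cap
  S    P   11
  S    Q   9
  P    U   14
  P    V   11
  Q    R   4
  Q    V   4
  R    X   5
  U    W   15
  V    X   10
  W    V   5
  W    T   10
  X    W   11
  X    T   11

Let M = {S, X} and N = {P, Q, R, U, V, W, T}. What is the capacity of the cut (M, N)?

42

Edges leaving {S, X}: S→P (11), S→Q (9), X→W (11), X→T (11).
Cut capacity = 11 + 9 + 11 + 11 = 42.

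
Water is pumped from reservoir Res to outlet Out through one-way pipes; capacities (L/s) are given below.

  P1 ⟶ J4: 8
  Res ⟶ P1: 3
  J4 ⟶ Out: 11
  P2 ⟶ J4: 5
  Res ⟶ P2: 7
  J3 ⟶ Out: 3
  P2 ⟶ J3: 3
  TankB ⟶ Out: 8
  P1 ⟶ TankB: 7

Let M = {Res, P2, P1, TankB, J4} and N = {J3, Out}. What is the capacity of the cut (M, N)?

22

Edges leaving {Res, P2, P1, TankB, J4}: P2→J3 (3), TankB→Out (8), J4→Out (11).
Cut capacity = 3 + 8 + 11 = 22.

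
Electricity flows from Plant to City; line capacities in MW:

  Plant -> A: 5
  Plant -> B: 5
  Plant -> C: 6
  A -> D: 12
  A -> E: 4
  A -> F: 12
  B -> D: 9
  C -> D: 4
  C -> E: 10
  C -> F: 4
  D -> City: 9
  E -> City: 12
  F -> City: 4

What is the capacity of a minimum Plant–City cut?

16

Augment Plant→A→D→City: bottleneck 5, flow now 5.
Augment Plant→B→D→City: bottleneck 4, flow now 9.
Augment Plant→C→E→City: bottleneck 6, flow now 15.
Augment Plant→B→D→A→E→City: bottleneck 1, flow now 16. (uses reverse residual edge)
No augmenting path remains; maximum flow = 16.
By max-flow min-cut, the minimum cut capacity equals the max flow.
In the residual graph, reachable from Plant: {Plant}.
Min-cut edges: Plant→A (5), Plant→B (5), Plant→C (6); capacity 5 + 5 + 6 = 16.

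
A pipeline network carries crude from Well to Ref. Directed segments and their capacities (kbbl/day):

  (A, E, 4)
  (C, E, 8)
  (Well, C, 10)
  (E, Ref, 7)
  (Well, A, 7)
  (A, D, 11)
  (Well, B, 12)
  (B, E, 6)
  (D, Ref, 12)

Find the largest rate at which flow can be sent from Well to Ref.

14

Augment Well→A→D→Ref: bottleneck 7, flow now 7.
Augment Well→B→E→Ref: bottleneck 6, flow now 13.
Augment Well→C→E→Ref: bottleneck 1, flow now 14.
No augmenting path remains; maximum flow = 14.
In the residual graph, reachable from Well: {Well, B, C, E}.
Min-cut edges: Well→A (7), E→Ref (7); capacity 7 + 7 = 14.
This cut is saturated, so no flow can exceed 14.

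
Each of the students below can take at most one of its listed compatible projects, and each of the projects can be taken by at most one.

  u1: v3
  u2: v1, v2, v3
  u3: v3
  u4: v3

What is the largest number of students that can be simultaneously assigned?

2

Unit-capacity flow: source→left, listed edges, right→sink; max matching = max flow.
Augmenting path u1→v3 (+1); matched 1.
Augmenting path u2→v1 (+1); matched 2.
No augmenting path remains; maximum matching = 2.
König certificate: {u2, v3} is a vertex cover of size 2 (every listed pair touches it), so no matching can be larger.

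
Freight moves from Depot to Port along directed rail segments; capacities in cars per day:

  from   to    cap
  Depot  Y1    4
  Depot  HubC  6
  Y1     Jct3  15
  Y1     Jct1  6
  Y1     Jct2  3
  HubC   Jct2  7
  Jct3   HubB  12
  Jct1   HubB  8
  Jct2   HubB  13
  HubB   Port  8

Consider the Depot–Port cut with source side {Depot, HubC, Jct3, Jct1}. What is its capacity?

31

Edges leaving {Depot, HubC, Jct3, Jct1}: Depot→Y1 (4), HubC→Jct2 (7), Jct3→HubB (12), Jct1→HubB (8).
Cut capacity = 4 + 7 + 12 + 8 = 31.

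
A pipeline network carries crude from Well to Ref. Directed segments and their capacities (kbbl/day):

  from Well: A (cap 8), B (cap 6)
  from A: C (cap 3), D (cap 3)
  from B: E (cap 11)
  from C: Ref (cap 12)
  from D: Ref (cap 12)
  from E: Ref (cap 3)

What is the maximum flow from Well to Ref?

9

Augment Well→A→C→Ref: bottleneck 3, flow now 3.
Augment Well→A→D→Ref: bottleneck 3, flow now 6.
Augment Well→B→E→Ref: bottleneck 3, flow now 9.
No augmenting path remains; maximum flow = 9.
In the residual graph, reachable from Well: {Well, A, B, E}.
Min-cut edges: A→C (3), A→D (3), E→Ref (3); capacity 3 + 3 + 3 = 9.
This cut is saturated, so no flow can exceed 9.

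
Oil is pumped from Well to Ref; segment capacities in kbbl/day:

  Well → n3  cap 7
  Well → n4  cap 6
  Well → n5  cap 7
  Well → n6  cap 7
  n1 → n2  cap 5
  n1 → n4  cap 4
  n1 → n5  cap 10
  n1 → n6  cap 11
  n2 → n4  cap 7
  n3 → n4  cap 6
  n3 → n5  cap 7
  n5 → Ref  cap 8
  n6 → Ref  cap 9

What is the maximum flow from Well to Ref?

Augment Well→n5→Ref: bottleneck 7, flow now 7.
Augment Well→n6→Ref: bottleneck 7, flow now 14.
Augment Well→n3→n5→Ref: bottleneck 1, flow now 15.
No augmenting path remains; maximum flow = 15.
In the residual graph, reachable from Well: {Well, n3, n4, n5}.
Min-cut edges: Well→n6 (7), n5→Ref (8); capacity 7 + 8 = 15.
This cut is saturated, so no flow can exceed 15.

15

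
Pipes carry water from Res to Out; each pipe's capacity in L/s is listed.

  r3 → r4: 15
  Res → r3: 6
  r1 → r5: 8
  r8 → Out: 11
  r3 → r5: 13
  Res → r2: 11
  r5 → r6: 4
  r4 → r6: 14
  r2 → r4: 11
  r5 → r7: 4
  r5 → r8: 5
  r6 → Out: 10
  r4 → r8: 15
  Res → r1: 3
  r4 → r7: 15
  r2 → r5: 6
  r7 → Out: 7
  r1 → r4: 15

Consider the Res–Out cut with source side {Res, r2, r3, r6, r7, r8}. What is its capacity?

76

Edges leaving {Res, r2, r3, r6, r7, r8}: Res→r1 (3), r2→r4 (11), r2→r5 (6), r3→r4 (15), r3→r5 (13), r6→Out (10), r7→Out (7), r8→Out (11).
Cut capacity = 3 + 11 + 6 + 15 + 13 + 10 + 7 + 11 = 76.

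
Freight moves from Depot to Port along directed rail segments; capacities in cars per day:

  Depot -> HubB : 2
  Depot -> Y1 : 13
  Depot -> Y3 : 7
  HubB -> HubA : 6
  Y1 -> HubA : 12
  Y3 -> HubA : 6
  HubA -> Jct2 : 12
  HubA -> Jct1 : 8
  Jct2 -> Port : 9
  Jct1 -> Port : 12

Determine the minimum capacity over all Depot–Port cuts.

17

Augment Depot→HubB→HubA→Jct2→Port: bottleneck 2, flow now 2.
Augment Depot→Y1→HubA→Jct2→Port: bottleneck 7, flow now 9.
Augment Depot→Y1→HubA→Jct1→Port: bottleneck 5, flow now 14.
Augment Depot→Y3→HubA→Jct1→Port: bottleneck 3, flow now 17.
No augmenting path remains; maximum flow = 17.
By max-flow min-cut, the minimum cut capacity equals the max flow.
In the residual graph, reachable from Depot: {Depot, HubB, Y1, Y3, HubA, Jct2}.
Min-cut edges: HubA→Jct1 (8), Jct2→Port (9); capacity 8 + 9 = 17.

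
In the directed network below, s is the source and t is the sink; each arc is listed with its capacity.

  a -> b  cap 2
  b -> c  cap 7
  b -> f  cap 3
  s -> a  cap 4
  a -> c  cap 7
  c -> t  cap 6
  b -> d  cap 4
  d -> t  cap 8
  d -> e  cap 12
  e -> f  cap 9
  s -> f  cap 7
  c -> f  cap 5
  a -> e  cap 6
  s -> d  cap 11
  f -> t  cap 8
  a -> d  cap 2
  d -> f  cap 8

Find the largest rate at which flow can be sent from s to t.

20

Augment s→d→t: bottleneck 8, flow now 8.
Augment s→f→t: bottleneck 7, flow now 15.
Augment s→a→c→t: bottleneck 4, flow now 19.
Augment s→d→f→t: bottleneck 1, flow now 20.
No augmenting path remains; maximum flow = 20.
In the residual graph, reachable from s: {s, d, e, f}.
Min-cut edges: s→a (4), d→t (8), f→t (8); capacity 4 + 8 + 8 = 20.
This cut is saturated, so no flow can exceed 20.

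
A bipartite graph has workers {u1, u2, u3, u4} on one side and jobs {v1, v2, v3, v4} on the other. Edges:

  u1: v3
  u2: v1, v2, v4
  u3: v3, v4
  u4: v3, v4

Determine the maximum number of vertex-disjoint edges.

3

Unit-capacity flow: source→left, listed edges, right→sink; max matching = max flow.
Augmenting path u1→v3 (+1); matched 1.
Augmenting path u2→v1 (+1); matched 2.
Augmenting path u3→v4 (+1); matched 3.
No augmenting path remains; maximum matching = 3.
König certificate: {u2, v3, v4} is a vertex cover of size 3 (every listed pair touches it), so no matching can be larger.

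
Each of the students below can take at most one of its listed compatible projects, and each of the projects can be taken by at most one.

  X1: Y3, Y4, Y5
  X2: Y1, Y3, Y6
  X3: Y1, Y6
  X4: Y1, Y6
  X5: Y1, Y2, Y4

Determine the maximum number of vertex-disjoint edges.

Unit-capacity flow: source→left, listed edges, right→sink; max matching = max flow.
Augmenting path X1→Y3 (+1); matched 1.
Augmenting path X2→Y1 (+1); matched 2.
Augmenting path X3→Y6 (+1); matched 3.
Augmenting path X5→Y2 (+1); matched 4.
Augmenting path X4→Y1→X2→Y3→X1→Y4 (+1); matched 5.
No augmenting path remains; maximum matching = 5.
König certificate: {X1, X2, X3, X4, X5} is a vertex cover of size 5 (every listed pair touches it), so no matching can be larger.

5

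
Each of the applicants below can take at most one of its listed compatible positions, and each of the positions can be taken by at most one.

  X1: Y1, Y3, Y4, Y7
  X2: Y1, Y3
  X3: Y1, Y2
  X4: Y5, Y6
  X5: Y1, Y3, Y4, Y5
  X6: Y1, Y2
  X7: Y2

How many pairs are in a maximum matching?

6

Unit-capacity flow: source→left, listed edges, right→sink; max matching = max flow.
Augmenting path X1→Y1 (+1); matched 1.
Augmenting path X2→Y3 (+1); matched 2.
Augmenting path X3→Y2 (+1); matched 3.
Augmenting path X4→Y5 (+1); matched 4.
Augmenting path X5→Y4 (+1); matched 5.
Augmenting path X6→Y1→X1→Y7 (+1); matched 6.
No augmenting path remains; maximum matching = 6.
König certificate: {X1, X2, X4, X5, Y1, Y2} is a vertex cover of size 6 (every listed pair touches it), so no matching can be larger.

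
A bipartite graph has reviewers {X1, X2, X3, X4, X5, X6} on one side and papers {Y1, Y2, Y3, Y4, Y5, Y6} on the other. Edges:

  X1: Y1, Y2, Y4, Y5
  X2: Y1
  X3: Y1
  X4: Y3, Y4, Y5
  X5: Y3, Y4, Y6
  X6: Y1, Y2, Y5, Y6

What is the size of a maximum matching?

5

Unit-capacity flow: source→left, listed edges, right→sink; max matching = max flow.
Augmenting path X1→Y1 (+1); matched 1.
Augmenting path X4→Y3 (+1); matched 2.
Augmenting path X5→Y4 (+1); matched 3.
Augmenting path X6→Y2 (+1); matched 4.
Augmenting path X2→Y1→X1→Y5 (+1); matched 5.
No augmenting path remains; maximum matching = 5.
König certificate: {X1, X4, X5, X6, Y1} is a vertex cover of size 5 (every listed pair touches it), so no matching can be larger.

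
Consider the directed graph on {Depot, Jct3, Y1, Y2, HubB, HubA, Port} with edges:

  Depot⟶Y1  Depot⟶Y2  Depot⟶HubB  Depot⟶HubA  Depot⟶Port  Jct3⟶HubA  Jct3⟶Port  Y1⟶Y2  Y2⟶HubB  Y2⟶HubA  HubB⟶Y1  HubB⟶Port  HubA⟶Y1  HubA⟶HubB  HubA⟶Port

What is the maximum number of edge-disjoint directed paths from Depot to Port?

Assign every edge capacity 1; by Menger, the answer equals the max flow.
Path Depot→Port (+1); total 1.
Path Depot→HubB→Port (+1); total 2.
Path Depot→HubA→Port (+1); total 3.
No residual Depot→Port path; max flow = 3.
Certifying cut of size 3: {Depot→Port, HubA→Port, HubB→Port}.

3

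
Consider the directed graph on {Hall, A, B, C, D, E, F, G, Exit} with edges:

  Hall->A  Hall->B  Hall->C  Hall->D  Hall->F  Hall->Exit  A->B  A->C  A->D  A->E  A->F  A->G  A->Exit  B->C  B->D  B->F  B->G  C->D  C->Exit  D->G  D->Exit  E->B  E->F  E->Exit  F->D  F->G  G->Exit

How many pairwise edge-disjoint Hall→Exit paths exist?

Assign every edge capacity 1; by Menger, the answer equals the max flow.
Path Hall→Exit (+1); total 1.
Path Hall→A→Exit (+1); total 2.
Path Hall→C→Exit (+1); total 3.
Path Hall→D→Exit (+1); total 4.
Path Hall→B→G→Exit (+1); total 5.
No residual Hall→Exit path; max flow = 5.
Certifying cut of size 5: {C→Exit, D→Exit, G→Exit, Hall→A, Hall→Exit}.

5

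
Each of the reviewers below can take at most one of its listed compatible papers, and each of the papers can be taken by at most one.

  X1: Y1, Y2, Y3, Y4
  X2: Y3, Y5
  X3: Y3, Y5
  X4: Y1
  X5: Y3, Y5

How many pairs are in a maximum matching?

4

Unit-capacity flow: source→left, listed edges, right→sink; max matching = max flow.
Augmenting path X1→Y1 (+1); matched 1.
Augmenting path X2→Y3 (+1); matched 2.
Augmenting path X3→Y5 (+1); matched 3.
Augmenting path X4→Y1→X1→Y2 (+1); matched 4.
No augmenting path remains; maximum matching = 4.
König certificate: {X1, X4, Y3, Y5} is a vertex cover of size 4 (every listed pair touches it), so no matching can be larger.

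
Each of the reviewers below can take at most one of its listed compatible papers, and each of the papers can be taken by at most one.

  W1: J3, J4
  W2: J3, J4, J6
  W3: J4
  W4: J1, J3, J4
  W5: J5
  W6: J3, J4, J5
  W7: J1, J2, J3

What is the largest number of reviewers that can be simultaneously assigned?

6

Unit-capacity flow: source→left, listed edges, right→sink; max matching = max flow.
Augmenting path W1→J3 (+1); matched 1.
Augmenting path W2→J4 (+1); matched 2.
Augmenting path W4→J1 (+1); matched 3.
Augmenting path W5→J5 (+1); matched 4.
Augmenting path W7→J2 (+1); matched 5.
Augmenting path W3→J4→W2→J6 (+1); matched 6.
No augmenting path remains; maximum matching = 6.
König certificate: {W2, W4, W7, J3, J4, J5} is a vertex cover of size 6 (every listed pair touches it), so no matching can be larger.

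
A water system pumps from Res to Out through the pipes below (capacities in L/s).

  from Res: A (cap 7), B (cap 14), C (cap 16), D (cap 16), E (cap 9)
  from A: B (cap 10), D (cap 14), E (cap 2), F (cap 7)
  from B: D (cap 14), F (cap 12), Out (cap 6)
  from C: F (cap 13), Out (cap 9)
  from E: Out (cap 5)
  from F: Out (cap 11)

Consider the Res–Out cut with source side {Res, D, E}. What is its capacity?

Edges leaving {Res, D, E}: Res→A (7), Res→B (14), Res→C (16), E→Out (5).
Cut capacity = 7 + 14 + 16 + 5 = 42.

42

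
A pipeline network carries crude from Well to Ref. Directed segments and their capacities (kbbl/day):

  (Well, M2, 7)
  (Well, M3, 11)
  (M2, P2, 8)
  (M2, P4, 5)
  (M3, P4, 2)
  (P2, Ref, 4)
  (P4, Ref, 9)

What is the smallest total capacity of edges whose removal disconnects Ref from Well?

9

Augment Well→M2→P2→Ref: bottleneck 4, flow now 4.
Augment Well→M2→P4→Ref: bottleneck 3, flow now 7.
Augment Well→M3→P4→Ref: bottleneck 2, flow now 9.
No augmenting path remains; maximum flow = 9.
By max-flow min-cut, the minimum cut capacity equals the max flow.
In the residual graph, reachable from Well: {Well, M3}.
Min-cut edges: Well→M2 (7), M3→P4 (2); capacity 7 + 2 = 9.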